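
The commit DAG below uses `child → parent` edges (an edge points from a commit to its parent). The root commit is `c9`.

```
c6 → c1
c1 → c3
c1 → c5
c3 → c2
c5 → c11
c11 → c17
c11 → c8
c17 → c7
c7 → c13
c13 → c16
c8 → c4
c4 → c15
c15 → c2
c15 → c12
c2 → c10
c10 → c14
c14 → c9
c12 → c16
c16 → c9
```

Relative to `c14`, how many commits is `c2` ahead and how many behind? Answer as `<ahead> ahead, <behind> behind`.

2 ahead, 0 behind

Reachable from c2: {c10, c14, c2, c9}.
Reachable from c14: {c14, c9}.
Only in c2's history (ahead): {c10, c2} — 2.
Only in c14's history (behind): {} — 0.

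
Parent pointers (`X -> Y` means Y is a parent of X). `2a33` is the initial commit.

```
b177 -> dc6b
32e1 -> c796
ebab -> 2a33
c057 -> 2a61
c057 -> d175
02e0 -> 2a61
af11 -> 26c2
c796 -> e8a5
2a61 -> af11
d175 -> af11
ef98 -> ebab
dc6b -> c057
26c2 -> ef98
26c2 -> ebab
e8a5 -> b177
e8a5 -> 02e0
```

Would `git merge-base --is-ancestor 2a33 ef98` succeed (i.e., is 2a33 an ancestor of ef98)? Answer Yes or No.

Yes

Ancestors of ef98 (commits reachable by following parents): {2a33, ebab, ef98}.
2a33 is in that set, so it is an ancestor of ef98.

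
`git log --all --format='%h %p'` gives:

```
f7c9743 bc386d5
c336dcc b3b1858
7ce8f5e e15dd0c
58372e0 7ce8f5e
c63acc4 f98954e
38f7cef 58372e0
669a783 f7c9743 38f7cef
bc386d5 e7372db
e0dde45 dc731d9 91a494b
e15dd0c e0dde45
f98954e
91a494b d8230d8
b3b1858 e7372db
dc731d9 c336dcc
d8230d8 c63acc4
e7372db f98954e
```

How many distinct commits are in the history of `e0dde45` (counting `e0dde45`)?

Walking parent pointers from e0dde45: reachable set = {91a494b, b3b1858, c336dcc, c63acc4, d8230d8, dc731d9, e0dde45, e7372db, f98954e}.
That is 9 commits.

9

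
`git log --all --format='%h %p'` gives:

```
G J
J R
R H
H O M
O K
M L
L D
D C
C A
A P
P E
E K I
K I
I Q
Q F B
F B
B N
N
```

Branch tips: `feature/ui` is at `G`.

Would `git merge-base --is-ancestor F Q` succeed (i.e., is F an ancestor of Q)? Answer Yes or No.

Yes

Ancestors of Q (commits reachable by following parents): {B, F, N, Q}.
F is in that set, so it is an ancestor of Q.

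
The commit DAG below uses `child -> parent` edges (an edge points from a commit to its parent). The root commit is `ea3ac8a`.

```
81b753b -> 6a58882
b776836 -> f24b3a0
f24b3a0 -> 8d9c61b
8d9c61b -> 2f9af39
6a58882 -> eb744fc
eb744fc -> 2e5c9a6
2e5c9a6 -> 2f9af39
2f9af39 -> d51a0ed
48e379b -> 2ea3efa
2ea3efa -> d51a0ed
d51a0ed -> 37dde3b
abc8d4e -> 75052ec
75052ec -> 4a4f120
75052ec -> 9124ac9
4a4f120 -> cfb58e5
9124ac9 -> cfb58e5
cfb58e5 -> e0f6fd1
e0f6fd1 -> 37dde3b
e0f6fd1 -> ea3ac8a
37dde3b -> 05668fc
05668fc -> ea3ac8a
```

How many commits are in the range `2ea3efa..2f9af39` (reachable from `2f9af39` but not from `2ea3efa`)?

1

Reachable from 2f9af39: {05668fc, 2f9af39, 37dde3b, d51a0ed, ea3ac8a}.
Reachable from 2ea3efa: {05668fc, 2ea3efa, 37dde3b, d51a0ed, ea3ac8a}.
In 2f9af39's history but not 2ea3efa's: {2f9af39} — 1 commit.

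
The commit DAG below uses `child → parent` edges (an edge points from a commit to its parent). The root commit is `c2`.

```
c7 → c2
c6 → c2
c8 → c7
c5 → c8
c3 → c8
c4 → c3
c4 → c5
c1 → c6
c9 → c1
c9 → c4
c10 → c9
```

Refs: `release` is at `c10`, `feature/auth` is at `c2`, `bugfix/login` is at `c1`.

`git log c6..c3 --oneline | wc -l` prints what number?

Reachable from c3: {c2, c3, c7, c8}.
Reachable from c6: {c2, c6}.
In c3's history but not c6's: {c3, c7, c8} — 3 commits.

3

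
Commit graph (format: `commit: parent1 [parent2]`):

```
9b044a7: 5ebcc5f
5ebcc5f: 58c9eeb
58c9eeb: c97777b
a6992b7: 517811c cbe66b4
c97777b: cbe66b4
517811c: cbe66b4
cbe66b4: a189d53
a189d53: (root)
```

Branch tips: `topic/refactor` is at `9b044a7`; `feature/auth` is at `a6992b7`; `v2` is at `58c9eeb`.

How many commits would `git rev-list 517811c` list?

Walking parent pointers from 517811c: reachable set = {517811c, a189d53, cbe66b4}.
That is 3 commits.

3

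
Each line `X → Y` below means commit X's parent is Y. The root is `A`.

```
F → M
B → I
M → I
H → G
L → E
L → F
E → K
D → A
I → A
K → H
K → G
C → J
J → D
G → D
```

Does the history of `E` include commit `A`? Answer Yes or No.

Ancestors of E (commits reachable by following parents): {A, D, E, G, H, K}.
A is in that set, so it is an ancestor of E.

Yes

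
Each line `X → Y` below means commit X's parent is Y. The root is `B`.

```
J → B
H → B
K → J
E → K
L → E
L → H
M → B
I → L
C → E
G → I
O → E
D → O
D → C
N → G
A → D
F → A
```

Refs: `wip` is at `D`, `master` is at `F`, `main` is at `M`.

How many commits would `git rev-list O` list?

Walking parent pointers from O: reachable set = {B, E, J, K, O}.
That is 5 commits.

5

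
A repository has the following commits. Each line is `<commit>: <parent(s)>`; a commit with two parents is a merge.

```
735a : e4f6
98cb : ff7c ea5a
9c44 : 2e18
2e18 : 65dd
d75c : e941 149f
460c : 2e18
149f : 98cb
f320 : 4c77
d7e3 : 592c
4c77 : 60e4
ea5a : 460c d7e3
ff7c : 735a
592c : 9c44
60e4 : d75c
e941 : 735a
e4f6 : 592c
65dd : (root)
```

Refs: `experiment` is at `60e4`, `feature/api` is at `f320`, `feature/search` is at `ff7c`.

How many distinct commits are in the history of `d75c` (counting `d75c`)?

14

Walking parent pointers from d75c: reachable set = {149f, 2e18, 460c, 592c, 65dd, 735a, 98cb, 9c44, d75c, d7e3, e4f6, e941, ea5a, ff7c}.
That is 14 commits.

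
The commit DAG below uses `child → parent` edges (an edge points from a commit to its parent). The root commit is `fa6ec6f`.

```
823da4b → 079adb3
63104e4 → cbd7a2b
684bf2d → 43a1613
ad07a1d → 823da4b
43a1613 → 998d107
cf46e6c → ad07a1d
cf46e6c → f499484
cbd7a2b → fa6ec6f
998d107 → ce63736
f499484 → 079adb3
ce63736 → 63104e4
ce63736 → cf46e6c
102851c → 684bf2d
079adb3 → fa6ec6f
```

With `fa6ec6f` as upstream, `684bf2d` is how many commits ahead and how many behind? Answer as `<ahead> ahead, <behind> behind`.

Reachable from 684bf2d: {079adb3, 43a1613, 63104e4, 684bf2d, 823da4b, 998d107, ad07a1d, cbd7a2b, ce63736, cf46e6c, f499484, fa6ec6f}.
Reachable from fa6ec6f: {fa6ec6f}.
Only in 684bf2d's history (ahead): {079adb3, 43a1613, 63104e4, 684bf2d, 823da4b, 998d107, ad07a1d, cbd7a2b, ce63736, cf46e6c, f499484} — 11.
Only in fa6ec6f's history (behind): {} — 0.

11 ahead, 0 behind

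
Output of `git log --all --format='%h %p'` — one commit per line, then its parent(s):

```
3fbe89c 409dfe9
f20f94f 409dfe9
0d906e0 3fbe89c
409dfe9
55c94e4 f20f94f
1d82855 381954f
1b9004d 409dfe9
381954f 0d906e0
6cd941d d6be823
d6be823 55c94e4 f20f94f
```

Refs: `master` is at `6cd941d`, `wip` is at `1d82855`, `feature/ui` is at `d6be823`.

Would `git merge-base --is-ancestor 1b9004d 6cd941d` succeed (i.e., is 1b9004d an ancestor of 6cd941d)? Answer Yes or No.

Ancestors of 6cd941d: {409dfe9, 55c94e4, 6cd941d, d6be823, f20f94f}.
1b9004d is not in that set, so it is not an ancestor of 6cd941d.

No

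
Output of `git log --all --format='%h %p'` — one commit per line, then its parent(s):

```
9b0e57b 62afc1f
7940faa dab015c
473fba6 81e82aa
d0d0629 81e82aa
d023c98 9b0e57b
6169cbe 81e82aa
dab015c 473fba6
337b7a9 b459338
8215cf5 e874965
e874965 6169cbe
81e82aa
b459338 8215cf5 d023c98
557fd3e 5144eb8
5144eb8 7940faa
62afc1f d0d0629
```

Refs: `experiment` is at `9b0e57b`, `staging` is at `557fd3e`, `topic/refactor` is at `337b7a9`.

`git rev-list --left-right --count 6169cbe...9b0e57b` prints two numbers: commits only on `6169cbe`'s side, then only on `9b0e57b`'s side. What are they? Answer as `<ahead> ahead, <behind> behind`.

Reachable from 6169cbe: {6169cbe, 81e82aa}.
Reachable from 9b0e57b: {62afc1f, 81e82aa, 9b0e57b, d0d0629}.
Only in 6169cbe's history (ahead): {6169cbe} — 1.
Only in 9b0e57b's history (behind): {62afc1f, 9b0e57b, d0d0629} — 3.

1 ahead, 3 behind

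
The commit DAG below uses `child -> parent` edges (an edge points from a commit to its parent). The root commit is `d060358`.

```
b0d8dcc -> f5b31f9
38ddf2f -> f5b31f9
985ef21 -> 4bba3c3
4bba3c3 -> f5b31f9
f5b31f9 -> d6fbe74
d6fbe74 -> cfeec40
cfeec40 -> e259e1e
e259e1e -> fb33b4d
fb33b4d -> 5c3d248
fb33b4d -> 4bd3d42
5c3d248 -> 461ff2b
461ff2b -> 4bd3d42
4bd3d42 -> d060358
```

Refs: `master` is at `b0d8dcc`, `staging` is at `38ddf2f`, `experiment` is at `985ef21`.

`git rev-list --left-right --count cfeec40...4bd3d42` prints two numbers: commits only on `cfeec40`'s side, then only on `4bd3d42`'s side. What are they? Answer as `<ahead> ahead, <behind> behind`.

5 ahead, 0 behind

Reachable from cfeec40: {461ff2b, 4bd3d42, 5c3d248, cfeec40, d060358, e259e1e, fb33b4d}.
Reachable from 4bd3d42: {4bd3d42, d060358}.
Only in cfeec40's history (ahead): {461ff2b, 5c3d248, cfeec40, e259e1e, fb33b4d} — 5.
Only in 4bd3d42's history (behind): {} — 0.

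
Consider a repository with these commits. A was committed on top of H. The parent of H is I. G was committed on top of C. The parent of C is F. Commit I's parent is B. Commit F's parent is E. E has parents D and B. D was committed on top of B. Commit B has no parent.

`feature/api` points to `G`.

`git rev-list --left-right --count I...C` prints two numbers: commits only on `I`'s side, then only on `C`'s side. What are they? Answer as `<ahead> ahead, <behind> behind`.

1 ahead, 4 behind

Reachable from I: {B, I}.
Reachable from C: {B, C, D, E, F}.
Only in I's history (ahead): {I} — 1.
Only in C's history (behind): {C, D, E, F} — 4.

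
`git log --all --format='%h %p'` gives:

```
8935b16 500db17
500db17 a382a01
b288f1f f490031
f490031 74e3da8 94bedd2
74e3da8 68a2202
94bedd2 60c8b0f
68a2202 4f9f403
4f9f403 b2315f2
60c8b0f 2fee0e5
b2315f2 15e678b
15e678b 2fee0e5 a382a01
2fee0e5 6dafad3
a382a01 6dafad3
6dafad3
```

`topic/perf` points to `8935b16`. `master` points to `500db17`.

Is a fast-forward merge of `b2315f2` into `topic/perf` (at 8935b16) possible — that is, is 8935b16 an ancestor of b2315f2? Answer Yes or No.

A fast-forward from 8935b16 to b2315f2 is possible iff 8935b16 is an ancestor of b2315f2.
Ancestors of b2315f2: {15e678b, 2fee0e5, 6dafad3, a382a01, b2315f2}.
8935b16 is not among them, so fast-forward is not possible.

No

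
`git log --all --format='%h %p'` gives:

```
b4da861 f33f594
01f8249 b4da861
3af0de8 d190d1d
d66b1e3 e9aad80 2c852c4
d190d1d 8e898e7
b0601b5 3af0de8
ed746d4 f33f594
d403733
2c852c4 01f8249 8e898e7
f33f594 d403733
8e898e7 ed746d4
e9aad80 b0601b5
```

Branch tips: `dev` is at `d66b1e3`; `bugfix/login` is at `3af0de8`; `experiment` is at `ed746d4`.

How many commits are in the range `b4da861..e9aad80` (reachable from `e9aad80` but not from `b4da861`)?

6

Reachable from e9aad80: {3af0de8, 8e898e7, b0601b5, d190d1d, d403733, e9aad80, ed746d4, f33f594}.
Reachable from b4da861: {b4da861, d403733, f33f594}.
In e9aad80's history but not b4da861's: {3af0de8, 8e898e7, b0601b5, d190d1d, e9aad80, ed746d4} — 6 commits.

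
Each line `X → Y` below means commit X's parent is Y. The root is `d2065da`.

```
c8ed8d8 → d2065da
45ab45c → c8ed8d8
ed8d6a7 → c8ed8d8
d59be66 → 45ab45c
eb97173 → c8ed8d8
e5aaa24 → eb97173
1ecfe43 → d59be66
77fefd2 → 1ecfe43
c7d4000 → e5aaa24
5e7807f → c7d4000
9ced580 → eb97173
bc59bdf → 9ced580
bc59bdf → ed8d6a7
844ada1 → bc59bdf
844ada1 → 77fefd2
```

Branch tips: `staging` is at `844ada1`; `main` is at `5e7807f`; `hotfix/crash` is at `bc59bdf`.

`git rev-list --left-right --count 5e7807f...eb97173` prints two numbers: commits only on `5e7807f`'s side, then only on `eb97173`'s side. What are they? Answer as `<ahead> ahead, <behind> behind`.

3 ahead, 0 behind

Reachable from 5e7807f: {5e7807f, c7d4000, c8ed8d8, d2065da, e5aaa24, eb97173}.
Reachable from eb97173: {c8ed8d8, d2065da, eb97173}.
Only in 5e7807f's history (ahead): {5e7807f, c7d4000, e5aaa24} — 3.
Only in eb97173's history (behind): {} — 0.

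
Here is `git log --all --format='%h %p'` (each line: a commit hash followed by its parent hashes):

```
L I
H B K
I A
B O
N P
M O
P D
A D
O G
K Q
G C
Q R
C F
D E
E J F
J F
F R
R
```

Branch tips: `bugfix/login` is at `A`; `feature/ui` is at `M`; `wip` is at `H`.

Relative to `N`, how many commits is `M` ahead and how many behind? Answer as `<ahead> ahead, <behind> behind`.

4 ahead, 5 behind

Reachable from M: {C, F, G, M, O, R}.
Reachable from N: {D, E, F, J, N, P, R}.
Only in M's history (ahead): {C, G, M, O} — 4.
Only in N's history (behind): {D, E, J, N, P} — 5.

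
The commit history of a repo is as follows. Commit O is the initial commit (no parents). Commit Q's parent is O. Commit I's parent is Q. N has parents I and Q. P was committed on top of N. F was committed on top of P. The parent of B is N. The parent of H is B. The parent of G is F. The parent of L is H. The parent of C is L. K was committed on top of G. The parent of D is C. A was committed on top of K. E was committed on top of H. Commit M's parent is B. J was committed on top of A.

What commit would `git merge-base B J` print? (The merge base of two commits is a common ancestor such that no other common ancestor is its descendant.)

N

Ancestors of B: {B, I, N, O, Q}.
Ancestors of J: {A, F, G, I, J, K, N, O, P, Q}.
Common ancestors: {I, N, O, Q}.
Among these, N is not an ancestor of any other common ancestor — it is the merge base.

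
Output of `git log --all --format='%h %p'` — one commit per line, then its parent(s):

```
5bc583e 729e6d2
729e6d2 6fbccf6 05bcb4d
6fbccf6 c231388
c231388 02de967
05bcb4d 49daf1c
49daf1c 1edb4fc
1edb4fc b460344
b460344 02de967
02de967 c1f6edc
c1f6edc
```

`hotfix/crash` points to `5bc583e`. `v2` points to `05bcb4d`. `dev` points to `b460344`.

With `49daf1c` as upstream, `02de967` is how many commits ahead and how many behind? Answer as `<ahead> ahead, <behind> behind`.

0 ahead, 3 behind

Reachable from 02de967: {02de967, c1f6edc}.
Reachable from 49daf1c: {02de967, 1edb4fc, 49daf1c, b460344, c1f6edc}.
Only in 02de967's history (ahead): {} — 0.
Only in 49daf1c's history (behind): {1edb4fc, 49daf1c, b460344} — 3.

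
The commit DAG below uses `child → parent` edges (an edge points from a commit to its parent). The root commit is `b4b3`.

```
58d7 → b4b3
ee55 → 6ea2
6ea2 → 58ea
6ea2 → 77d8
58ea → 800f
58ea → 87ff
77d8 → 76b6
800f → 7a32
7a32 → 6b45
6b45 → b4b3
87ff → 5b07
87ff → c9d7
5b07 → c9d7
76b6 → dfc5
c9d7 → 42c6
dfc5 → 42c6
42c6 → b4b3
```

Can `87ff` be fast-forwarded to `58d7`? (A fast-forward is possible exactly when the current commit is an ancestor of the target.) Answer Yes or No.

No

A fast-forward from 87ff to 58d7 is possible iff 87ff is an ancestor of 58d7.
Ancestors of 58d7: {58d7, b4b3}.
87ff is not among them, so fast-forward is not possible.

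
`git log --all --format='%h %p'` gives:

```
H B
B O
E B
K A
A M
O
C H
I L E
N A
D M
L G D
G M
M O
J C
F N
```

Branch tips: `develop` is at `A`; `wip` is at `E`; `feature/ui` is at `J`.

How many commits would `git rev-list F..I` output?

Reachable from I: {B, D, E, G, I, L, M, O}.
Reachable from F: {A, F, M, N, O}.
In I's history but not F's: {B, D, E, G, I, L} — 6 commits.

6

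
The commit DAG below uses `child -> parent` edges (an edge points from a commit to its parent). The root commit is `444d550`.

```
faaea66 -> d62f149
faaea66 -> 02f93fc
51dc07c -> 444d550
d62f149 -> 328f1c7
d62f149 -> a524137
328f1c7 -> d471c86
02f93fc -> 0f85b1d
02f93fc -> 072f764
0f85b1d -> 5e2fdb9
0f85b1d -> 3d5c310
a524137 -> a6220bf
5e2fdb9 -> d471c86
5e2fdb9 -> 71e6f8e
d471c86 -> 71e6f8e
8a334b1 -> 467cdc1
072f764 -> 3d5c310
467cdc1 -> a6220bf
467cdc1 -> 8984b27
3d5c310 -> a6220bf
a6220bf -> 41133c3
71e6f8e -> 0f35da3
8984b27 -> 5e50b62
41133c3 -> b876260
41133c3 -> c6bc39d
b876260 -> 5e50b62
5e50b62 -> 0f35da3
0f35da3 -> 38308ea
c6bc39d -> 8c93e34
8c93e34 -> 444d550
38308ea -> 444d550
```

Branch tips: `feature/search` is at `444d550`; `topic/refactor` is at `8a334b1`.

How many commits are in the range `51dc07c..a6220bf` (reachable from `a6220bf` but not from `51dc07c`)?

8

Reachable from a6220bf: {0f35da3, 38308ea, 41133c3, 444d550, 5e50b62, 8c93e34, a6220bf, b876260, c6bc39d}.
Reachable from 51dc07c: {444d550, 51dc07c}.
In a6220bf's history but not 51dc07c's: {0f35da3, 38308ea, 41133c3, 5e50b62, 8c93e34, a6220bf, b876260, c6bc39d} — 8 commits.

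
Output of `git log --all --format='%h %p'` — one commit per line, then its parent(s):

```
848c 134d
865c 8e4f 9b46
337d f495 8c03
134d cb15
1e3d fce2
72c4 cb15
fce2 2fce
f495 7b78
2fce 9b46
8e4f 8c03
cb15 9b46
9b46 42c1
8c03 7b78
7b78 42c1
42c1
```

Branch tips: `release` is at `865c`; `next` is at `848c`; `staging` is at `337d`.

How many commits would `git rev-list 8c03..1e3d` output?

4

Reachable from 1e3d: {1e3d, 2fce, 42c1, 9b46, fce2}.
Reachable from 8c03: {42c1, 7b78, 8c03}.
In 1e3d's history but not 8c03's: {1e3d, 2fce, 9b46, fce2} — 4 commits.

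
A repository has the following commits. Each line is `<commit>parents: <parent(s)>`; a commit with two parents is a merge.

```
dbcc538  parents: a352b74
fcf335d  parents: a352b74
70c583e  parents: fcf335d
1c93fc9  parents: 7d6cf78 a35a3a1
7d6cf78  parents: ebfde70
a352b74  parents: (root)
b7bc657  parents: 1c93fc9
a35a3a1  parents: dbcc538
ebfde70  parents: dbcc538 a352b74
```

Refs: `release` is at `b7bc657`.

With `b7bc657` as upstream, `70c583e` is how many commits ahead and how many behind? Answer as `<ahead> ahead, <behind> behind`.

2 ahead, 6 behind

Reachable from 70c583e: {70c583e, a352b74, fcf335d}.
Reachable from b7bc657: {1c93fc9, 7d6cf78, a352b74, a35a3a1, b7bc657, dbcc538, ebfde70}.
Only in 70c583e's history (ahead): {70c583e, fcf335d} — 2.
Only in b7bc657's history (behind): {1c93fc9, 7d6cf78, a35a3a1, b7bc657, dbcc538, ebfde70} — 6.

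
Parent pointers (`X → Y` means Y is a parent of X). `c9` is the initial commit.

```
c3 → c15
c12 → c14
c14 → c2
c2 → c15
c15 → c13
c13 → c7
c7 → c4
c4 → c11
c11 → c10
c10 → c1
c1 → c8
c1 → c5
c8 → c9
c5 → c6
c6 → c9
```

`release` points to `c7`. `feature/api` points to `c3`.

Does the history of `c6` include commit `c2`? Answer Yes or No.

Ancestors of c6: {c6, c9}.
c2 is not in that set, so it is not an ancestor of c6.

No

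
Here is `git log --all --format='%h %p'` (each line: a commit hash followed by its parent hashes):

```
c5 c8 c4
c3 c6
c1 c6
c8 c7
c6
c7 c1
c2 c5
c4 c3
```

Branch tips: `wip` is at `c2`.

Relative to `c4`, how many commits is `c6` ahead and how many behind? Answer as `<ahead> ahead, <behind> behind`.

0 ahead, 2 behind

Reachable from c6: {c6}.
Reachable from c4: {c3, c4, c6}.
Only in c6's history (ahead): {} — 0.
Only in c4's history (behind): {c3, c4} — 2.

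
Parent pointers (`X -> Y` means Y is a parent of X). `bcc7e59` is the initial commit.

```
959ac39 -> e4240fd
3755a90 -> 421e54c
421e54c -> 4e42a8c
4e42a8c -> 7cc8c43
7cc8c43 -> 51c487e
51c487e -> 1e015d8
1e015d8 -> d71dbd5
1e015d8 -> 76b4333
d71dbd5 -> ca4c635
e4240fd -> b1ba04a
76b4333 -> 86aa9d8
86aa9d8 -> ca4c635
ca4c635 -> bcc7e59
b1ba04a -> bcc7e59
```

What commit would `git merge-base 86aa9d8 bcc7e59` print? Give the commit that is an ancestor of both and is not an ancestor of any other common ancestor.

bcc7e59

Ancestors of 86aa9d8: {86aa9d8, bcc7e59, ca4c635}.
Ancestors of bcc7e59: {bcc7e59}.
Common ancestors: {bcc7e59}.
The only common ancestor is bcc7e59, so it is the merge base.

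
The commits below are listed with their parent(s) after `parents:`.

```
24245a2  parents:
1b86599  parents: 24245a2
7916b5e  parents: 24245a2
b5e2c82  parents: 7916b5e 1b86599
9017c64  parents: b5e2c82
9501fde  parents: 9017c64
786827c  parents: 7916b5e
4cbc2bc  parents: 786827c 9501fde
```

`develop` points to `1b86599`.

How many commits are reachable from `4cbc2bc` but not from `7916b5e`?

6

Reachable from 4cbc2bc: {1b86599, 24245a2, 4cbc2bc, 786827c, 7916b5e, 9017c64, 9501fde, b5e2c82}.
Reachable from 7916b5e: {24245a2, 7916b5e}.
In 4cbc2bc's history but not 7916b5e's: {1b86599, 4cbc2bc, 786827c, 9017c64, 9501fde, b5e2c82} — 6 commits.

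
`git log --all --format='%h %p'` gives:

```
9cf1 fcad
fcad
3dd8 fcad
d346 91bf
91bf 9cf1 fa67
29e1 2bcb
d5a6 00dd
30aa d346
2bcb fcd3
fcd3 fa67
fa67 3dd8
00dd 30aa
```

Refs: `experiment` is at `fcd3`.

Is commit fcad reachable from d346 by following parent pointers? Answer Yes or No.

Yes

Ancestors of d346 (commits reachable by following parents): {3dd8, 91bf, 9cf1, d346, fa67, fcad}.
fcad is in that set, so it is an ancestor of d346.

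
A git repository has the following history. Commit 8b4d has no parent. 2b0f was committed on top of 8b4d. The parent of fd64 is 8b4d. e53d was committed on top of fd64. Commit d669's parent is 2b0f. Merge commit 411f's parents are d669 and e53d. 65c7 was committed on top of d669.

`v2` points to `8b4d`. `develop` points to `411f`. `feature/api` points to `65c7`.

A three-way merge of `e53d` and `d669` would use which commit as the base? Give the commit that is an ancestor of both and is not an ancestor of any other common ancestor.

8b4d

Ancestors of e53d: {8b4d, e53d, fd64}.
Ancestors of d669: {2b0f, 8b4d, d669}.
Common ancestors: {8b4d}.
The only common ancestor is 8b4d, so it is the merge base.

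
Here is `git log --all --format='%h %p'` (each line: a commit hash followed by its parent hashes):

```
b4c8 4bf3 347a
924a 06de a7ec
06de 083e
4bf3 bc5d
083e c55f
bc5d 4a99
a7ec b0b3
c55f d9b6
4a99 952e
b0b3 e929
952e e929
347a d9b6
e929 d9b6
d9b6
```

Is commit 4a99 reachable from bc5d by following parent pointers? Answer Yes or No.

Yes

Ancestors of bc5d (commits reachable by following parents): {4a99, 952e, bc5d, d9b6, e929}.
4a99 is in that set, so it is an ancestor of bc5d.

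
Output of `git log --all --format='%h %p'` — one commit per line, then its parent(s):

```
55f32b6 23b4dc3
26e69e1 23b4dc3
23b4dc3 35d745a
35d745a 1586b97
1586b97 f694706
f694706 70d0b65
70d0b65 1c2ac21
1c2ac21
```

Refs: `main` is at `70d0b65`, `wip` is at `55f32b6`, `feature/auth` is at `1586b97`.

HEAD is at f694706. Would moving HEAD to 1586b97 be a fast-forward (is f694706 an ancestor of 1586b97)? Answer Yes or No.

Yes

A fast-forward from f694706 to 1586b97 is possible iff f694706 is an ancestor of 1586b97.
Ancestors of 1586b97: {1586b97, 1c2ac21, 70d0b65, f694706}.
f694706 is among them, so fast-forward is possible.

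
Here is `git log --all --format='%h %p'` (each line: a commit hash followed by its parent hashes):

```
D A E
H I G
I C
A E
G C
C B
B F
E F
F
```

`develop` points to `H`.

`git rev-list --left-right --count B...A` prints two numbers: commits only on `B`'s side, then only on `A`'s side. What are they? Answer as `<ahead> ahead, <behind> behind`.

Reachable from B: {B, F}.
Reachable from A: {A, E, F}.
Only in B's history (ahead): {B} — 1.
Only in A's history (behind): {A, E} — 2.

1 ahead, 2 behind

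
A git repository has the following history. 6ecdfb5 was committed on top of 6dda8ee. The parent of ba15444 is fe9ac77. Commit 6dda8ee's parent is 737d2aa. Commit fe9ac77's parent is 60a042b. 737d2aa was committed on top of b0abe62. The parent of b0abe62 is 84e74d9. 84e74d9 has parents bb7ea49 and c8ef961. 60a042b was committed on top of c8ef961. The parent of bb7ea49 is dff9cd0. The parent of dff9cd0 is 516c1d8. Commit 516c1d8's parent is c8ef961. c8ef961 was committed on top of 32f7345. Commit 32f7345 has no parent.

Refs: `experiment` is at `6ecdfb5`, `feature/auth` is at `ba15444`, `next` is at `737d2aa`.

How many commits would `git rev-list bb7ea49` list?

Walking parent pointers from bb7ea49: reachable set = {32f7345, 516c1d8, bb7ea49, c8ef961, dff9cd0}.
That is 5 commits.

5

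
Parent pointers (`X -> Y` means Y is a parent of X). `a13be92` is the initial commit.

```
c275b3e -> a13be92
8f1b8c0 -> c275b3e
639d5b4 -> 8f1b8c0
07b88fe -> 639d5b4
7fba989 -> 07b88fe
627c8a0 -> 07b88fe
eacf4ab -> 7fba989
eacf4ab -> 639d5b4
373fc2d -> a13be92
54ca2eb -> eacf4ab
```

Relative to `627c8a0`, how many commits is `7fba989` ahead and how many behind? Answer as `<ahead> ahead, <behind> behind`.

1 ahead, 1 behind

Reachable from 7fba989: {07b88fe, 639d5b4, 7fba989, 8f1b8c0, a13be92, c275b3e}.
Reachable from 627c8a0: {07b88fe, 627c8a0, 639d5b4, 8f1b8c0, a13be92, c275b3e}.
Only in 7fba989's history (ahead): {7fba989} — 1.
Only in 627c8a0's history (behind): {627c8a0} — 1.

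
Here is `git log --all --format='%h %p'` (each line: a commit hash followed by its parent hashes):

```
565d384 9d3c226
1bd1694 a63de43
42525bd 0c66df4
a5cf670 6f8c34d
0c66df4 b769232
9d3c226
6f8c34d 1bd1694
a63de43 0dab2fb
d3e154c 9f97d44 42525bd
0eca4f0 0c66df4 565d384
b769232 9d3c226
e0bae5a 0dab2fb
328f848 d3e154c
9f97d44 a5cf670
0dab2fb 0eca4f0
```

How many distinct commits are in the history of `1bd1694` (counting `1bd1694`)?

8

Walking parent pointers from 1bd1694: reachable set = {0c66df4, 0dab2fb, 0eca4f0, 1bd1694, 565d384, 9d3c226, a63de43, b769232}.
That is 8 commits.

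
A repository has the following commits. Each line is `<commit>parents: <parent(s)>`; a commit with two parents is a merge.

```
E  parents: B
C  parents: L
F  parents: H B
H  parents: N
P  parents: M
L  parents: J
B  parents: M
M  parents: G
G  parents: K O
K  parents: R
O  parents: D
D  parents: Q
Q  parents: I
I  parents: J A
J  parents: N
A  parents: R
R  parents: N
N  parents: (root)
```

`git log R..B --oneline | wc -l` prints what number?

Reachable from B: {A, B, D, G, I, J, K, M, N, O, Q, R}.
Reachable from R: {N, R}.
In B's history but not R's: {A, B, D, G, I, J, K, M, O, Q} — 10 commits.

10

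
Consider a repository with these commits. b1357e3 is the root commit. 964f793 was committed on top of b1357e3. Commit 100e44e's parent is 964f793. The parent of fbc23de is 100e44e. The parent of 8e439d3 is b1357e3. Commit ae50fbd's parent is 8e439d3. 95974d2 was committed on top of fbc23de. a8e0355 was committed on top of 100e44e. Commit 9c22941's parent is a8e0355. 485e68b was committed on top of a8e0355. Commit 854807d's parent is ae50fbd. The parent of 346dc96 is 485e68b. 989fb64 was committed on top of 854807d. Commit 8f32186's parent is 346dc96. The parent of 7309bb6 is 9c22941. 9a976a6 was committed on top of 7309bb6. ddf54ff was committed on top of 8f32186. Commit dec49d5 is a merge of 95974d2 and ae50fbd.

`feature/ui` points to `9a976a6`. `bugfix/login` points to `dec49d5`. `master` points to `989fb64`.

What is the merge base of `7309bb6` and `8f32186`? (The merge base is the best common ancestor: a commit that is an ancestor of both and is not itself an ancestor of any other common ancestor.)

a8e0355

Ancestors of 7309bb6: {100e44e, 7309bb6, 964f793, 9c22941, a8e0355, b1357e3}.
Ancestors of 8f32186: {100e44e, 346dc96, 485e68b, 8f32186, 964f793, a8e0355, b1357e3}.
Common ancestors: {100e44e, 964f793, a8e0355, b1357e3}.
Among these, a8e0355 is not an ancestor of any other common ancestor — it is the merge base.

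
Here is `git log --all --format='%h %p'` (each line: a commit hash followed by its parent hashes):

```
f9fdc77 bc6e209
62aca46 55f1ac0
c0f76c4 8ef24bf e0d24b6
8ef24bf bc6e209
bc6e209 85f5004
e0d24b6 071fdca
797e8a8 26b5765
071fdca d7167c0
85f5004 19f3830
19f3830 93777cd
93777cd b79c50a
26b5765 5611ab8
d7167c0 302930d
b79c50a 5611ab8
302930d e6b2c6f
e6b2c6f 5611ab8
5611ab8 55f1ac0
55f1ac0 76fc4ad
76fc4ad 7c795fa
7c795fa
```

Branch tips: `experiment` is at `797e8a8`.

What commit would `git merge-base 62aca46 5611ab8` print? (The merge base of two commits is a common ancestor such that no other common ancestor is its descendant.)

Ancestors of 62aca46: {55f1ac0, 62aca46, 76fc4ad, 7c795fa}.
Ancestors of 5611ab8: {55f1ac0, 5611ab8, 76fc4ad, 7c795fa}.
Common ancestors: {55f1ac0, 76fc4ad, 7c795fa}.
Among these, 55f1ac0 is not an ancestor of any other common ancestor — it is the merge base.

55f1ac0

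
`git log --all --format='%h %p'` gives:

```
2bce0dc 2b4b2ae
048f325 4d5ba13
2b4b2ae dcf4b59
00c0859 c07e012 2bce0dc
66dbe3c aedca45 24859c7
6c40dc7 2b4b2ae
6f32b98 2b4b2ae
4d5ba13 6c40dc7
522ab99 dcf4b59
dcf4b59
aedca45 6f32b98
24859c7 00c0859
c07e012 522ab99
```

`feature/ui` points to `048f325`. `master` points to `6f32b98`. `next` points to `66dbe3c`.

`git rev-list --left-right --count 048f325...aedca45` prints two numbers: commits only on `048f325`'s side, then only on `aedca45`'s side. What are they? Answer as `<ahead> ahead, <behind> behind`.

3 ahead, 2 behind

Reachable from 048f325: {048f325, 2b4b2ae, 4d5ba13, 6c40dc7, dcf4b59}.
Reachable from aedca45: {2b4b2ae, 6f32b98, aedca45, dcf4b59}.
Only in 048f325's history (ahead): {048f325, 4d5ba13, 6c40dc7} — 3.
Only in aedca45's history (behind): {6f32b98, aedca45} — 2.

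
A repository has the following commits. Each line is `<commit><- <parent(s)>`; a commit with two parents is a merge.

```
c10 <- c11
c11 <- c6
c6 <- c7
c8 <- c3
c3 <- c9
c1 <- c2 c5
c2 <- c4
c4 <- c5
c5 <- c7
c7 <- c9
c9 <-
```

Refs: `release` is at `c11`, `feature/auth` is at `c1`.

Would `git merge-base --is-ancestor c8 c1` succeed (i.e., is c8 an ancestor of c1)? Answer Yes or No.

No

Ancestors of c1: {c1, c2, c4, c5, c7, c9}.
c8 is not in that set, so it is not an ancestor of c1.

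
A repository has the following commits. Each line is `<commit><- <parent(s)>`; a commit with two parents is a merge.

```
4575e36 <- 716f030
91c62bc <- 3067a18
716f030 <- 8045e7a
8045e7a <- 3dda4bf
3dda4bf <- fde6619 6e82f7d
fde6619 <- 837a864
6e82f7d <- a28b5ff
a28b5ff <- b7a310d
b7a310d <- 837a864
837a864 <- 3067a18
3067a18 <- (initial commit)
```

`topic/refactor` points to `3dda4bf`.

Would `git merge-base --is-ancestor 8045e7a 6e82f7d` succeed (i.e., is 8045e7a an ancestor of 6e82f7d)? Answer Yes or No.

No

Ancestors of 6e82f7d: {3067a18, 6e82f7d, 837a864, a28b5ff, b7a310d}.
8045e7a is not in that set, so it is not an ancestor of 6e82f7d.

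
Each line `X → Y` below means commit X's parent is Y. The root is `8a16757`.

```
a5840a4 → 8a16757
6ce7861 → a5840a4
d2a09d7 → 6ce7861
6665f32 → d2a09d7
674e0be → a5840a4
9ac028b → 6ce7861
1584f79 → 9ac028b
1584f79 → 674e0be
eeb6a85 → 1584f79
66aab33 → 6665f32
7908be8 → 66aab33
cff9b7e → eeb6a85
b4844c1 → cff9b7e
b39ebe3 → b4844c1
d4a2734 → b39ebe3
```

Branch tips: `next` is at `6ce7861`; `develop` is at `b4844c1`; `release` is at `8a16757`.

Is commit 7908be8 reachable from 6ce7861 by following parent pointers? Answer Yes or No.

No

Ancestors of 6ce7861: {6ce7861, 8a16757, a5840a4}.
7908be8 is not in that set, so it is not an ancestor of 6ce7861.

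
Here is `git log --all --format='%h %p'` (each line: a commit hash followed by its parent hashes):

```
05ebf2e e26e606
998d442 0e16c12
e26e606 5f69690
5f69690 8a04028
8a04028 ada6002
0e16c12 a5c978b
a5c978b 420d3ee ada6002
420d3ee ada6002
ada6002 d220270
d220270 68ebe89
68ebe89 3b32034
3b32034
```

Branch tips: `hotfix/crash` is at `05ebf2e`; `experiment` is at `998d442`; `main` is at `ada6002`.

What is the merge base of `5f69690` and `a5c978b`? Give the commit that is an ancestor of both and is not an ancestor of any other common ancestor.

ada6002

Ancestors of 5f69690: {3b32034, 5f69690, 68ebe89, 8a04028, ada6002, d220270}.
Ancestors of a5c978b: {3b32034, 420d3ee, 68ebe89, a5c978b, ada6002, d220270}.
Common ancestors: {3b32034, 68ebe89, ada6002, d220270}.
Among these, ada6002 is not an ancestor of any other common ancestor — it is the merge base.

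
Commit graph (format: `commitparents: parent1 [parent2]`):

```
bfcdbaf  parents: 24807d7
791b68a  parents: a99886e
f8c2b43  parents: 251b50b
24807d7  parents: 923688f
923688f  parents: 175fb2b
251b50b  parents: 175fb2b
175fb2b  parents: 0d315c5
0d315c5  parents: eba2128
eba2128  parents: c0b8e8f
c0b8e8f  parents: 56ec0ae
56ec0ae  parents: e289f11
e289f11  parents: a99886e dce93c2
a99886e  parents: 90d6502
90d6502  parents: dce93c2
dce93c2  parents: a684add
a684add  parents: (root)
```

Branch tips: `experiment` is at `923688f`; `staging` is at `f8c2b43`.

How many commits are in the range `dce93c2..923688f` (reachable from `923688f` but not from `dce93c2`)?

Reachable from 923688f: {0d315c5, 175fb2b, 56ec0ae, 90d6502, 923688f, a684add, a99886e, c0b8e8f, dce93c2, e289f11, eba2128}.
Reachable from dce93c2: {a684add, dce93c2}.
In 923688f's history but not dce93c2's: {0d315c5, 175fb2b, 56ec0ae, 90d6502, 923688f, a99886e, c0b8e8f, e289f11, eba2128} — 9 commits.

9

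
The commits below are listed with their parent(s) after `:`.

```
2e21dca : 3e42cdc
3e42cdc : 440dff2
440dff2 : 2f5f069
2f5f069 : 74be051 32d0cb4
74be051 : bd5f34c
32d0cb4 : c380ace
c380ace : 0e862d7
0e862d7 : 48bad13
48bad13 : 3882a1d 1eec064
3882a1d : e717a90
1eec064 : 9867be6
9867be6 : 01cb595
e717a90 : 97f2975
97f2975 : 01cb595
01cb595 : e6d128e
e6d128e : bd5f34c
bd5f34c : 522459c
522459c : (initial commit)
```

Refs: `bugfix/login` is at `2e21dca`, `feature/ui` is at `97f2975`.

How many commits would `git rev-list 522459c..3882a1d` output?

Reachable from 3882a1d: {01cb595, 3882a1d, 522459c, 97f2975, bd5f34c, e6d128e, e717a90}.
Reachable from 522459c: {522459c}.
In 3882a1d's history but not 522459c's: {01cb595, 3882a1d, 97f2975, bd5f34c, e6d128e, e717a90} — 6 commits.

6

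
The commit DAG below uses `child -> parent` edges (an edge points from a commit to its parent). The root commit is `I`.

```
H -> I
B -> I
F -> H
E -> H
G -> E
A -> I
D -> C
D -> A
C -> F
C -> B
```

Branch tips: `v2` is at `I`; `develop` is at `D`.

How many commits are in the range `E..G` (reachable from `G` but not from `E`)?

1

Reachable from G: {E, G, H, I}.
Reachable from E: {E, H, I}.
In G's history but not E's: {G} — 1 commit.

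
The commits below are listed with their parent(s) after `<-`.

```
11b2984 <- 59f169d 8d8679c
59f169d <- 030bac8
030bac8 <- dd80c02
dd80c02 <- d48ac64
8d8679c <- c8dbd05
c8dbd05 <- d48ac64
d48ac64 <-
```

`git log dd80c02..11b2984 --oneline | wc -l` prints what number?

Reachable from 11b2984: {030bac8, 11b2984, 59f169d, 8d8679c, c8dbd05, d48ac64, dd80c02}.
Reachable from dd80c02: {d48ac64, dd80c02}.
In 11b2984's history but not dd80c02's: {030bac8, 11b2984, 59f169d, 8d8679c, c8dbd05} — 5 commits.

5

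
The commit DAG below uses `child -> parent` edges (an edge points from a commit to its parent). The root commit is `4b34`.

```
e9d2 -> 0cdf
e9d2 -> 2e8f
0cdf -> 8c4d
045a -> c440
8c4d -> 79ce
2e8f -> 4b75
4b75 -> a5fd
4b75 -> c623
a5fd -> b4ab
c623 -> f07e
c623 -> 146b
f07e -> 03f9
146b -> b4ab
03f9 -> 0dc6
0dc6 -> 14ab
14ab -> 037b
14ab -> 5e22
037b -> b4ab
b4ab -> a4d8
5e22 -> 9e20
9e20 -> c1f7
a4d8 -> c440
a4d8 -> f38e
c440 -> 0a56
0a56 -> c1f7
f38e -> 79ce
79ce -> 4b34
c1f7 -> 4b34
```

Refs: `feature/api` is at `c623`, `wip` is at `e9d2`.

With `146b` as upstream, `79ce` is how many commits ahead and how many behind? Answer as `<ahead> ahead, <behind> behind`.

0 ahead, 7 behind

Reachable from 79ce: {4b34, 79ce}.
Reachable from 146b: {0a56, 146b, 4b34, 79ce, a4d8, b4ab, c1f7, c440, f38e}.
Only in 79ce's history (ahead): {} — 0.
Only in 146b's history (behind): {0a56, 146b, a4d8, b4ab, c1f7, c440, f38e} — 7.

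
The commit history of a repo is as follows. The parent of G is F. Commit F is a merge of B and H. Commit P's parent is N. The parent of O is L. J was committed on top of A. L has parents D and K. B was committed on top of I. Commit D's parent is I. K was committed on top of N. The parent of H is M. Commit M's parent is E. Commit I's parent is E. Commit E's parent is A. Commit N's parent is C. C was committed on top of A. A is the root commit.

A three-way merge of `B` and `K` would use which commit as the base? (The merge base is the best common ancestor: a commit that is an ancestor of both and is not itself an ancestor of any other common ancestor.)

A

Ancestors of B: {A, B, E, I}.
Ancestors of K: {A, C, K, N}.
Common ancestors: {A}.
The only common ancestor is A, so it is the merge base.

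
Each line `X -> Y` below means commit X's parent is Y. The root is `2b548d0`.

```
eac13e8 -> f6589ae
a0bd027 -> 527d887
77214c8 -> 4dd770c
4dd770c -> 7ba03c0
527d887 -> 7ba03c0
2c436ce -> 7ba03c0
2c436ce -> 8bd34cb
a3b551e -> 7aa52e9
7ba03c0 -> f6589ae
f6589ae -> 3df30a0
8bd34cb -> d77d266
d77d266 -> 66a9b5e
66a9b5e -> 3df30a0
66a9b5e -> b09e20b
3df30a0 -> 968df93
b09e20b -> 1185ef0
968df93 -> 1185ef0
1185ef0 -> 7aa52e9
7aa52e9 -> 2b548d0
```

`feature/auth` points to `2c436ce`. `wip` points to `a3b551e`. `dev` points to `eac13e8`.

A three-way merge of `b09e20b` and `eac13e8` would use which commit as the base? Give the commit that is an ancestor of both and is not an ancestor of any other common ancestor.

1185ef0

Ancestors of b09e20b: {1185ef0, 2b548d0, 7aa52e9, b09e20b}.
Ancestors of eac13e8: {1185ef0, 2b548d0, 3df30a0, 7aa52e9, 968df93, eac13e8, f6589ae}.
Common ancestors: {1185ef0, 2b548d0, 7aa52e9}.
Among these, 1185ef0 is not an ancestor of any other common ancestor — it is the merge base.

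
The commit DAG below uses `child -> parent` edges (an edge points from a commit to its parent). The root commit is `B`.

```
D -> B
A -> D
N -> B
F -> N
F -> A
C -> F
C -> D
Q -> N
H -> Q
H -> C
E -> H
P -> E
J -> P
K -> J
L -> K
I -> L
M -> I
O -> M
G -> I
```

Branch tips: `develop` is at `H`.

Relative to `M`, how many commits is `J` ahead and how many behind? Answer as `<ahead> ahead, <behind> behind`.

0 ahead, 4 behind

Reachable from J: {A, B, C, D, E, F, H, J, N, P, Q}.
Reachable from M: {A, B, C, D, E, F, H, I, J, K, L, M, N, P, Q}.
Only in J's history (ahead): {} — 0.
Only in M's history (behind): {I, K, L, M} — 4.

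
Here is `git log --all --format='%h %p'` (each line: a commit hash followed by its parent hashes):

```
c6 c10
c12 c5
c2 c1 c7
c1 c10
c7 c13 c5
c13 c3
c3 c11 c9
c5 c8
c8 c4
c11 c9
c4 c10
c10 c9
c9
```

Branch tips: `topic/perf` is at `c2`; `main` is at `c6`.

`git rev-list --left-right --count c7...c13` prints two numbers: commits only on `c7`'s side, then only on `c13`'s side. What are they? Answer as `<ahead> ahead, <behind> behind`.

Reachable from c7: {c10, c11, c13, c3, c4, c5, c7, c8, c9}.
Reachable from c13: {c11, c13, c3, c9}.
Only in c7's history (ahead): {c10, c4, c5, c7, c8} — 5.
Only in c13's history (behind): {} — 0.

5 ahead, 0 behind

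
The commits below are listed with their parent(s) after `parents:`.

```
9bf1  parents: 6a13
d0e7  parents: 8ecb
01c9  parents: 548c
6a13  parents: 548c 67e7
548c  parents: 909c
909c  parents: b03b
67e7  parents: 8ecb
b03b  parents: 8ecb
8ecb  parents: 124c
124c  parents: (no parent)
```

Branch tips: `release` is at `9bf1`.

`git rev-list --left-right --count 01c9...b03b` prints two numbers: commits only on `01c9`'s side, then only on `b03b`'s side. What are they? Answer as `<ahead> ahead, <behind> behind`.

Reachable from 01c9: {01c9, 124c, 548c, 8ecb, 909c, b03b}.
Reachable from b03b: {124c, 8ecb, b03b}.
Only in 01c9's history (ahead): {01c9, 548c, 909c} — 3.
Only in b03b's history (behind): {} — 0.

3 ahead, 0 behind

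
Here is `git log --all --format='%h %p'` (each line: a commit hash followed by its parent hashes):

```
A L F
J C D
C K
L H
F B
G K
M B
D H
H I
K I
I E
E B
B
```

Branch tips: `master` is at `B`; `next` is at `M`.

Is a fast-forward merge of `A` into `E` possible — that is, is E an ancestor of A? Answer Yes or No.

Yes

A fast-forward from E to A is possible iff E is an ancestor of A.
Ancestors of A: {A, B, E, F, H, I, L}.
E is among them, so fast-forward is possible.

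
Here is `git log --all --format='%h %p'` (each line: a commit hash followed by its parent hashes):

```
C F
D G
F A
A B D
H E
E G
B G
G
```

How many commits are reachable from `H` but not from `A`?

Reachable from H: {E, G, H}.
Reachable from A: {A, B, D, G}.
In H's history but not A's: {E, H} — 2 commits.

2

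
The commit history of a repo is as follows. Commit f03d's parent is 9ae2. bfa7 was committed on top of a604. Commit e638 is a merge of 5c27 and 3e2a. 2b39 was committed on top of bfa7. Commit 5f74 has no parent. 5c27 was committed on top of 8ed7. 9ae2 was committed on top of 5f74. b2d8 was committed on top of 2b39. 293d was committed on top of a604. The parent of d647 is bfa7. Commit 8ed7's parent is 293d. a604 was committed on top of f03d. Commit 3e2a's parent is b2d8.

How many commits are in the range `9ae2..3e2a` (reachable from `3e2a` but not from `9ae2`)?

Reachable from 3e2a: {2b39, 3e2a, 5f74, 9ae2, a604, b2d8, bfa7, f03d}.
Reachable from 9ae2: {5f74, 9ae2}.
In 3e2a's history but not 9ae2's: {2b39, 3e2a, a604, b2d8, bfa7, f03d} — 6 commits.

6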